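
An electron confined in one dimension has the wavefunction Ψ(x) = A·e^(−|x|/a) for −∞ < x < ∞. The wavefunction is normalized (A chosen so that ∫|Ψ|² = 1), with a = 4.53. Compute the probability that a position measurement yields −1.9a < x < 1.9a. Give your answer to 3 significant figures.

P ≈ 0.978

P = ∫_{−1.9a}^{1.9a} |Ψ(x)|² dx.
The normalization integral ∫|Ψ|²dx over the whole domain equals a·A², and A² cancels in the ratio.
By symmetry take twice the x ≥ 0 contribution in numerator and denominator; the 2's cancel. In terms of u = x/a (A² and the length scale cancel between numerator and denominator), P = [∫_{0}^{1.9} e^(-2·u) du] / [∫_{0}^{∞} e^(-2·u) du].
Using ∫ e^(-2·u) du = -e^(-2·u)/2, the numerator is 1/2 - e^(-19/5)/2 and the denominator is 1/2.
Evaluating gives P = 0.9776.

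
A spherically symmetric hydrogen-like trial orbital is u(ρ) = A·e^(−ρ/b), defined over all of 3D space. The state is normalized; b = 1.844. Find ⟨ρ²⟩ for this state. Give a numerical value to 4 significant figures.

By definition ⟨ρ²⟩ = ∫ ρ^2 |u(ρ)|² 4πρ² dρ.
Using ∫₀^∞ ρⁿ e^(−αρ) dρ = n!/αⁿ⁺¹, evaluating both integrals, ⟨ρ²⟩ = 3·b^2.
With b = 1.844, ⟨ρ^2⟩ = 10.201.

⟨ρ^2⟩ ≈ 10.20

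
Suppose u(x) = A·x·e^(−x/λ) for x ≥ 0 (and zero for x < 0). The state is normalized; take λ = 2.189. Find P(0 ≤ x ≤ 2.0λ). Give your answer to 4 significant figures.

P = ∫_{0}^{2.0λ} |u(x)|² dx.
Since A² = 1/(λ^3/4), this is the region integral divided by the full normalization integral.
In terms of t = x/λ (A² and the length scale cancel between numerator and denominator), P = [∫_{0}^{2.0} t^2·e^(-2·t) dt] / [∫_{0}^{∞} t^2·e^(-2·t) dt].
Using ∫ t^2·e^(-2·t) dt = -(2·t^2 + 2·t + 1)·e^(-2·t)/4, the numerator is 1/4 - 13·e^(-4)/4 and the denominator is 1/4.
Taking the ratio, P = 0.76190.

P ≈ 0.7619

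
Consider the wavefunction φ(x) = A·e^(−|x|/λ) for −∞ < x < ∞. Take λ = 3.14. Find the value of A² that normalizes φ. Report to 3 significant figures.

The normalization condition is ∫|φ|² dx = 1 from −∞ to ∞.
With ∫₀^∞ x^0 e^(−αx) dx = 0!/α^1, carrying out the integral gives A² · λ.
Setting this equal to 1 gives A² = 1/(λ).
Plugging in λ = 3.14 yields A = 0.5643.

A^2 ≈ 0.318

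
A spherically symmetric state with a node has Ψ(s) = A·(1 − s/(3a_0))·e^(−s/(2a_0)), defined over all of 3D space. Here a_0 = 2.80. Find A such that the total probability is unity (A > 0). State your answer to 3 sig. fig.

We need A² ∫|f|² 4πs² ds = 1, taking the integral from 0 to ∞.
In 3D with spherical symmetry the volume element is 4πs² ds.
∫|Ψ|² 4πs² ds = A²·(8·π·a_0^3/3).
Setting this equal to 1 gives A² = 1/(8·π·a_0^3/3).
Plugging in a_0 = 2.80 yields A = 0.07374.

A ≈ 0.0737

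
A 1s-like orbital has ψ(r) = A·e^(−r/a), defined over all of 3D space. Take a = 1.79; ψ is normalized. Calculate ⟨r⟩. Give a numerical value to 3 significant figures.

By definition ⟨r⟩ = ∫ r |ψ(r)|² 4πr² dr.
Since the A² factors cancel between numerator and denominator, ⟨r⟩ = 3·a/2.
With a = 1.79, ⟨r⟩ = 2.685.

⟨r⟩ ≈ 2.69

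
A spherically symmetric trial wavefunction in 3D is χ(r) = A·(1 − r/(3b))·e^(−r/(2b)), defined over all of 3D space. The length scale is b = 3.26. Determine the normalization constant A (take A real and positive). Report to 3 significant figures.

A ≈ 0.0587

We need A² ∫|f|² 4πr² dr = 1, taking the integral from 0 to ∞.
With χ = A·(1 − r/(3b))·e^(−r/(2b)), the integral evaluates to A²·[8·π·b^3/3].
So A² = (8·π·b^3/3)^(−1).
With b = 3.26: A² = 0.003445 and A = 0.05870.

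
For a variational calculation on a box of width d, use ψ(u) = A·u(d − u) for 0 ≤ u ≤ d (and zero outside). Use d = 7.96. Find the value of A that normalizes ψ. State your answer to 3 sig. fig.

A ≈ 0.0306

Require ∫ |ψ|² du = 1 over the whole domain.
Expanding the polynomial and integrating term by term, with ψ = A·u(d − u), the integral evaluates to A²·[d^5/30].
So A² = (d^5/30)^(−1).
Plugging in d = 7.96 yields A = 0.03064.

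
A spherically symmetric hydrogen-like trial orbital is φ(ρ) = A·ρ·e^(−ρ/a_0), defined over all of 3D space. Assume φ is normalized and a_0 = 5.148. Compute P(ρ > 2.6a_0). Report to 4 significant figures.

P = ∫ |φ|² 4πρ² dρ over ρ > 2.6a_0.
Normalization gives A² = 1/(3·π·a_0^5).
In terms of u = ρ/a_0 (A², 4π and the length scale all cancel between numerator and denominator), P = [∫_{2.6}^{∞} u^4·e^(-2·u) du] / [∫_{0}^{∞} u^4·e^(-2·u) du].
An antiderivative of u^4·e^(-2·u) is -(u^4/2 + u^3 + 3·u^2/2 + 3·u/2 + 3/4)·e^(-2·u); evaluating from 2.6 to ∞ gives ≈ 0.304596, while the full integral is 3/4.
This evaluates to P = 0.40613.

P ≈ 0.4061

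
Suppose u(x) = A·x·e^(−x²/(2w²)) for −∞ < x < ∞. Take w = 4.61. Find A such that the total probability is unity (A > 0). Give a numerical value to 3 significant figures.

A ≈ 0.107

We need A² ∫|f|² dx = 1, taking the integral from −∞ to ∞.
Using the Gaussian integral ∫_{−∞}^{∞} e^(−αx²) dx = √(π/α), carrying out the integral gives A² · √(π)·w^3/2.
Setting this equal to 1 gives A² = 1/(√(π)·w^3/2).
With w = 4.61: A² = 0.01152 and A = 0.1073.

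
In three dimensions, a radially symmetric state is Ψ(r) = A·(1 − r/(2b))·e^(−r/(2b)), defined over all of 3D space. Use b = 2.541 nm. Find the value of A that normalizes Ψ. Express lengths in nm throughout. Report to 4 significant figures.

A ≈ 0.04925 nm^(-3/2)

We need A² ∫|f|² 4πr² dr = 1, taking the integral from 0 to ∞.
The angular integral contributes 4π, leaving ∫₀^∞ r²|Ψ|² dr.
Using ∫₀^∞ rⁿ e^(−αr) dr = n!/αⁿ⁺¹, the integral (without the A² prefactor) comes out to 8·π·b^3.
With b = 2.541: A² = 0.0024252 and A = 0.049246.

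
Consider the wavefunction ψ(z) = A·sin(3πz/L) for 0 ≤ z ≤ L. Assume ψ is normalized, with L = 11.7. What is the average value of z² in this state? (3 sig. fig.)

⟨z^2⟩ ≈ 44.9

⟨z²⟩ = ∫ z^2 |ψ|² dz over the full domain.
With ∫₀^L sin²(nπz/L) dz = L/2, the ratio of the moment integral to the normalization integral gives ⟨z²⟩ = -L^2/(18·π^2) + L^2/3.
With L = 11.7, ⟨z^2⟩ = 44.86.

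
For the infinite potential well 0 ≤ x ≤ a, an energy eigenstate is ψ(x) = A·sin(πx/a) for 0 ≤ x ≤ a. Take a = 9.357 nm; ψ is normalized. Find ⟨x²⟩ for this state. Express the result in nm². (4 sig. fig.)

⟨x^2⟩ ≈ 24.75 nm^2

⟨x²⟩ = ∫ x^2 |ψ|² dx over the full domain.
Using sin²θ = (1 − cos 2θ)/2, evaluating both integrals, ⟨x²⟩ = -a^2/(2·π^2) + a^2/3.
Putting a = 9.357 gives 24.749.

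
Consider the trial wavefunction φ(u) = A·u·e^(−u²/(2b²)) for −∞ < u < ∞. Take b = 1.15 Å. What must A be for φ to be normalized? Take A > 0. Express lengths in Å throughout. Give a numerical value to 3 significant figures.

The normalization condition is ∫|φ|² du = 1 from −∞ to ∞.
With φ = A·u·e^(−u²/(2b²)), the integral evaluates to A²·[√(π)·b^3/2].
Setting this equal to 1 gives A² = 1/(√(π)·b^3/2).
Plugging in b = 1.15 yields A = 0.8614.

A ≈ 0.861 Å^(-3/2)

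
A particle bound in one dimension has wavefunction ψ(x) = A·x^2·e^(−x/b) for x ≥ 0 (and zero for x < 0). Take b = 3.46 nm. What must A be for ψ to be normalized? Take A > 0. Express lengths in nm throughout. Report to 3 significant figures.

A ≈ 0.0519 nm^(-5/2)

Normalization requires ∫|ψ|² dx = 1, integrated from 0 to ∞.
Using ∫₀^∞ xⁿ e^(−αx) dx = n!/αⁿ⁺¹, with ψ = A·x^2·e^(−x/b), the integral evaluates to A²·[3·b^5/4].
Setting this equal to 1 gives A² = 1/(3·b^5/4).
Substituting b = 3.46 gives A² = 0.002689, so A = 0.05185.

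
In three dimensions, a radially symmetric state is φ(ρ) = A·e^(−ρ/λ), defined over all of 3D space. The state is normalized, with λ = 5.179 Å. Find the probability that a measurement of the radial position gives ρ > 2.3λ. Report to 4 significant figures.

P ≈ 0.1626

With dV = 4πρ²dρ, the probability is ∫|φ|² dV over ρ > 2.3λ.
The full normalization integral is A²·[π·λ^3] = 1, fixing A².
Let u = ρ/λ; then A², 4π and the length scale all cancel, so P = ∫_{2.3}^{∞} u^2·e^(-2·u) du ÷ ∫_{0}^{∞} u^2·e^(-2·u) du.
An antiderivative of u^2·e^(-2·u) is -(2·u^2 + 2·u + 1)·e^(-2·u)/4; evaluating from 2.3 to ∞ gives 809·e^(-23/5)/200, while the full integral is 1/4.
Taking the ratio yields P = 0.16264.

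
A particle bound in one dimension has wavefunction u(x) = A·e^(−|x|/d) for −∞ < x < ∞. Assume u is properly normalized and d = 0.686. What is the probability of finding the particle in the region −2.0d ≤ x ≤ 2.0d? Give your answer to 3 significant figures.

|u|² is the probability density, so P = ∫_{−2.0d}^{2.0d} |u|² dx.
Since A² = 1/(d), this is the region integral divided by the full normalization integral.
Both integrals are even about x = 0, so only the x ≥ 0 halves are needed (the factors of 2 cancel). Substituting t = x/d, A² and the length scale cancel in the ratio: P = ∫_{0}^{2.0} e^(-2·t) dt / ∫_{0}^{∞} e^(-2·t) dt.
An antiderivative of e^(-2·t) is -e^(-2·t)/2; evaluating from 0 to 2.0 gives 1/2 - e^(-4)/2, while the full integral is 1/2.
The result is P = 0.9817.

P ≈ 0.982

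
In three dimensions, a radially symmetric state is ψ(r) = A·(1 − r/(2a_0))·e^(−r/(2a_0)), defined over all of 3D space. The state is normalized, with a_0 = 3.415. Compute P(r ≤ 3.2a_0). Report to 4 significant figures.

With dV = 4πr²dr, the probability is ∫|ψ|² dV over r ≤ 3.2a_0.
The full normalization integral is A²·[8·π·a_0^3] = 1, fixing A².
In terms of u = r/a_0 (A², 4π and the length scale all cancel between numerator and denominator), P = [∫_{0}^{3.2} u^2·(1 - u/2)^2·e^(-u) du] / [∫_{0}^{∞} u^2·(1 - u/2)^2·e^(-u) du].
Using ∫ u^2·(1 - u/2)^2·e^(-u) du = -(u^4/4 + u^2 + 2·u + 2)·e^(-u), the numerator is ≈ 0.171636 and the denominator is 2.
Taking the ratio yields P = 0.085818.

P ≈ 0.08582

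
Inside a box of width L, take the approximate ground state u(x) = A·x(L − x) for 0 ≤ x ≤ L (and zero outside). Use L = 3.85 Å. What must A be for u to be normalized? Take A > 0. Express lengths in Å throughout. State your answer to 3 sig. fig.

The normalization condition is ∫|u|² dx = 1 from 0 to L.
Carrying out the integral gives A² · L^5/30.
With L = 3.85: A² = 0.03547 and A = 0.1883.

A ≈ 0.188 Å^(-5/2)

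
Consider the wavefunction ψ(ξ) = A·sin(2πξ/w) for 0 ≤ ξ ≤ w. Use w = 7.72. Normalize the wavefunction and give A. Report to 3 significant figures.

We need A² ∫|f|² dξ = 1, taking the integral from 0 to w.
With ∫₀^w sin²(nπξ/w) dξ = w/2, carrying out the integral gives A² · w/2.
Hence A² = 1/[w/2].
With w = 7.72: A² = 0.2591 and A = 0.5090.

A ≈ 0.509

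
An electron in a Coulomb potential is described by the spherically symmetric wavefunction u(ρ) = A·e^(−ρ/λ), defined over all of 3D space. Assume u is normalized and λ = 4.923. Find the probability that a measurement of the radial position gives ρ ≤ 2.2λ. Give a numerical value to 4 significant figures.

P = ∫ |u|² 4πρ² dρ over ρ ≤ 2.2λ.
The full normalization integral is A²·[π·λ^3] = 1, fixing A².
In terms of t = ρ/λ (A², 4π and the length scale all cancel between numerator and denominator), P = [∫_{0}^{2.2} t^2·e^(-2·t) dt] / [∫_{0}^{∞} t^2·e^(-2·t) dt].
Using ∫ t^2·e^(-2·t) dt = -(2·t^2 + 2·t + 1)·e^(-2·t)/4, the numerator is 1/4 - 377·e^(-22/5)/100 and the denominator is 1/4.
The region integral divided by the full integral gives P = 0.81486.

P ≈ 0.8149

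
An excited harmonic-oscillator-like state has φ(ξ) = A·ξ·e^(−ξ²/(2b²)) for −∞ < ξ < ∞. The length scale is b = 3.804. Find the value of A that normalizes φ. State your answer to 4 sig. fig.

Normalization requires ∫|φ|² dξ = 1, integrated from −∞ to ∞.
Using the Gaussian integral ∫_{−∞}^{∞} e^(−αξ²) dξ = √(π/α), with φ = A·ξ·e^(−ξ²/(2b²)), the integral evaluates to A²·[√(π)·b^3/2].
Setting this equal to 1 gives A² = 1/(√(π)·b^3/2).
Plugging in b = 3.804 yields A = 0.14317.

A ≈ 0.1432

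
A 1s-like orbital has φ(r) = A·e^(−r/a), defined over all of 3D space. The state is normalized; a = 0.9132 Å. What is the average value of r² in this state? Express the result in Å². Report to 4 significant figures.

The expectation value is the |φ|²-weighted average of r^2: ∫ r^2|φ|² 4πr² dr.
Using ∫₀^∞ rⁿ e^(−αr) dr = n!/αⁿ⁺¹, the ratio of the moment integral to the normalization integral gives ⟨r²⟩ = 3·a^2.
With a = 0.9132, ⟨r^2⟩ = 2.5018.

⟨r^2⟩ ≈ 2.502 Å^2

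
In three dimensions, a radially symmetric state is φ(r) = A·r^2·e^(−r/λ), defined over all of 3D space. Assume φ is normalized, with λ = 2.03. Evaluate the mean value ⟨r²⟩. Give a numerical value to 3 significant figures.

⟨r²⟩ = ∫ r^2 |φ|² 4πr² dr over the full domain.
Evaluating both integrals, ⟨r²⟩ = 14·λ^2.
Putting λ = 2.03 gives 57.69.

⟨r^2⟩ ≈ 57.7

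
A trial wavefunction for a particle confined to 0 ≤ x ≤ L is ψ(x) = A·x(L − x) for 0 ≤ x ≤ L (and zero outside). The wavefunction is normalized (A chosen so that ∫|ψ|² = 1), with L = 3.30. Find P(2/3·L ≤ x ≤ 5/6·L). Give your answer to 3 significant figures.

P ≈ 0.174

The probability is P = ∫ |ψ|² dx over [2/3·L, 5/6·L].
Since A² = 1/(L^5/30), this is the region integral divided by the full normalization integral.
In terms of u = x/L (A² and the length scale cancel between numerator and denominator), P = [∫_{2/3}^{5/6} u^2·(1 - u)^2 du] / [∫_{0}^{1} u^2·(1 - u)^2 du].
An antiderivative of u^2·(1 - u)^2 is u^3·(6·u^2 - 15·u + 10)/30; evaluating from 2/3 to 5/6 gives ≈ 0.0058128, while the full integral is 1/30.
Taking the ratio, P = 113/648.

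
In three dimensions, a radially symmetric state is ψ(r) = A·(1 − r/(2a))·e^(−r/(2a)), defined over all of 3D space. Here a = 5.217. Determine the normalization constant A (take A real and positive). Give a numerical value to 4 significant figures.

We need A² ∫|f|² 4πr² dr = 1, taking the integral from 0 to ∞.
In 3D with spherical symmetry the volume element is 4πr² dr.
With ∫₀^∞ r^4 e^(−αr) dr = 4!/α^5, with ψ = A·(1 − r/(2a))·e^(−r/(2a)), the integral evaluates to A²·[8·π·a^3].
Hence A² = 1/[8·π·a^3].
Plugging in a = 5.217 yields A = 0.016740.

A ≈ 0.01674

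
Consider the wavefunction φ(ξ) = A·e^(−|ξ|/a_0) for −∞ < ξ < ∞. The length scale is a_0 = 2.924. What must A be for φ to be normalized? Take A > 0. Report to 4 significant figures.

A ≈ 0.5848

Require ∫ |φ|² dξ = 1 over the whole domain.
With ∫₀^∞ ξ^0 e^(−αξ) dξ = 0!/α^1, carrying out the integral gives A² · a_0.
Plugging in a_0 = 2.924 yields A = 0.58481.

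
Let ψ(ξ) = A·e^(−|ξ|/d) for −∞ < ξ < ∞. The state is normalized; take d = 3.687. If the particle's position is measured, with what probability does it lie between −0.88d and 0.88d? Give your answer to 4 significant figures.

P ≈ 0.8280

|ψ|² is the probability density, so P = ∫_{−0.88d}^{0.88d} |ψ|² dξ.
Since A² = 1/(d), this is the region integral divided by the full normalization integral.
By symmetry take twice the ξ ≥ 0 contribution in numerator and denominator; the 2's cancel. In terms of u = ξ/d (A² and the length scale cancel between numerator and denominator), P = [∫_{0}^{0.88} e^(-2·u) du] / [∫_{0}^{∞} e^(-2·u) du].
Using ∫ e^(-2·u) du = -e^(-2·u)/2, the numerator is 1/2 - e^(-44/25)/2 and the denominator is 1/2.
The result is P = 0.82796.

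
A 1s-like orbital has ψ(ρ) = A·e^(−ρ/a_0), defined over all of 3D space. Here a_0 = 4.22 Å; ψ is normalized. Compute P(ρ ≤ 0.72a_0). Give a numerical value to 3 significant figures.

P ≈ 0.176

Integrate the radial probability density 4πρ²|ψ|² over ρ ≤ 0.72a_0.
Normalization gives A² = 1/(π·a_0^3).
Let u = ρ/a_0; then A², 4π and the length scale all cancel, so P = ∫_{0}^{0.72} u^2·e^(-2·u) du ÷ ∫_{0}^{∞} u^2·e^(-2·u) du.
An antiderivative of u^2·e^(-2·u) is -(2·u^2 + 2·u + 1)·e^(-2·u)/4; evaluating from 0 to 0.72 gives 1/4 - 2173·e^(-36/25)/2500, while the full integral is 1/4.
Taking the ratio yields P = 0.1762.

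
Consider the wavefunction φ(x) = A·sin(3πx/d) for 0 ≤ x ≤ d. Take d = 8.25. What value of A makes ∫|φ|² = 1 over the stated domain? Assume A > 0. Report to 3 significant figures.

The normalization condition is ∫|φ|² dx = 1 from 0 to d.
Using sin²θ = (1 − cos 2θ)/2, carrying out the integral gives A² · d/2.
So A² = (d/2)^(−1).
With d = 8.25: A² = 0.2424 and A = 0.4924.

A ≈ 0.492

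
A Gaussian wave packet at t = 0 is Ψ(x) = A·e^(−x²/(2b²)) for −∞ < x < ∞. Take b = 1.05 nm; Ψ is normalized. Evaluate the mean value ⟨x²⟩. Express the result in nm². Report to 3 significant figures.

⟨x^2⟩ ≈ 0.551 nm^2

By definition ⟨x²⟩ = ∫ x^2 |Ψ(x)|² dx.
The ratio of the moment integral to the normalization integral gives ⟨x²⟩ = b^2/2.
With b = 1.05, ⟨x^2⟩ = 0.5513.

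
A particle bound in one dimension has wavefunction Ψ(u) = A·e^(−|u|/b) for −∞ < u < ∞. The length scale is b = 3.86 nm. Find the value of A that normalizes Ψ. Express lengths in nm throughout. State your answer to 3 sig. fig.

The normalization condition is ∫|Ψ|² du = 1 from −∞ to ∞.
∫|Ψ|² du = A²·(b).
With b = 3.86: A² = 0.2591 and A = 0.5090.

A ≈ 0.509 nm^(-1/2)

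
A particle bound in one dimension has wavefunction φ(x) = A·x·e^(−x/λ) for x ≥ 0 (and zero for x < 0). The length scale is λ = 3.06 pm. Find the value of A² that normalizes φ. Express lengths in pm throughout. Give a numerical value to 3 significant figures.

A^2 ≈ 0.140 pm^(-3)

The normalization condition is ∫|φ|² dx = 1 from 0 to ∞.
With ∫₀^∞ x^2 e^(−αx) dx = 2!/α^3, carrying out the integral gives A² · λ^3/4.
Plugging in λ = 3.06 yields A = 0.3736.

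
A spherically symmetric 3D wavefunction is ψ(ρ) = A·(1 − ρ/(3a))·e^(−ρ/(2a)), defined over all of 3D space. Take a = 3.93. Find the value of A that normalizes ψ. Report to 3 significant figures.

A ≈ 0.0443

We need A² ∫|f|² 4πρ² dρ = 1, taking the integral from 0 to ∞.
(Spherical symmetry: dV = 4πρ² dρ.)
Using ∫₀^∞ ρⁿ e^(−αρ) dρ = n!/αⁿ⁺¹, carrying out the integral gives A² · 8·π·a^3/3.
Hence A² = 1/[8·π·a^3/3].
With a = 3.93: A² = 0.001967 and A = 0.04435.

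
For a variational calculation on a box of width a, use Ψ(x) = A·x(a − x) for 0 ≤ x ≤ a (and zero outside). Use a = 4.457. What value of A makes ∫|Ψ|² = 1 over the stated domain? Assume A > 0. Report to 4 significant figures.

A ≈ 0.1306

We need A² ∫|f|² dx = 1, taking the integral from 0 to a.
The integral (without the A² prefactor) comes out to a^5/30.
Hence A² = 1/[a^5/30].
Substituting a = 4.457 gives A² = 0.017057, so A = 0.13060.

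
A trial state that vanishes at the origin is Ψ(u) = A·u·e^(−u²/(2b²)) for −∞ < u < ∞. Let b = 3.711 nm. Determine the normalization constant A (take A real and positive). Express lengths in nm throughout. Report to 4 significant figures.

Require ∫ |Ψ|² du = 1 over the whole domain.
With ∫_{−∞}^{∞} u^(2m) e^(−αu²) du = (2m−1)!!·√π / (2^m α^(m+1/2)), carrying out the integral gives A² · √(π)·b^3/2.
Substituting b = 3.711 gives A² = 0.022079, so A = 0.14859.

A ≈ 0.1486 nm^(-3/2)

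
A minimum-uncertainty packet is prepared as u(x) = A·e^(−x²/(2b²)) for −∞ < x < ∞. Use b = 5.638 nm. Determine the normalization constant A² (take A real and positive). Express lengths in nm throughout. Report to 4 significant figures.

Normalization requires ∫|u|² dx = 1, integrated from −∞ to ∞.
∫|u|² dx = A²·(√(π)·b).
Plugging in b = 5.638 yields A = 0.31634.

A^2 ≈ 0.1001 nm^(-1)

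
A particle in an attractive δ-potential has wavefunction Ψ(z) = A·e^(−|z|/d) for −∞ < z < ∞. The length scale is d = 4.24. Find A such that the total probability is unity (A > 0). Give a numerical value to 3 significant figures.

Require ∫ |Ψ|² dz = 1 over the whole domain.
The integral (without the A² prefactor) comes out to d.
Setting this equal to 1 gives A² = 1/(d).
Substituting d = 4.24 gives A² = 0.2358, so A = 0.4856.

A ≈ 0.486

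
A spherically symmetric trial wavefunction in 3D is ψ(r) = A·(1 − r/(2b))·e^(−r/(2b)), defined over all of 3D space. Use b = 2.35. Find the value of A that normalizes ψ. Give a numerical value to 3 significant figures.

A ≈ 0.0554

Require ∫ |ψ|² 4πr² dr = 1 over the whole domain.
The angular integral contributes 4π, leaving ∫₀^∞ r²|ψ|² dr.
Using ∫₀^∞ rⁿ e^(−αr) dr = n!/αⁿ⁺¹, with ψ = A·(1 − r/(2b))·e^(−r/(2b)), the integral evaluates to A²·[8·π·b^3].
With b = 2.35: A² = 0.003066 and A = 0.05537.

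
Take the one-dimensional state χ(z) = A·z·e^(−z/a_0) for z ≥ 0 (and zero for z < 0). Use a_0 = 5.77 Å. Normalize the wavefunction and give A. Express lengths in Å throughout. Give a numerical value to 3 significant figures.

We need A² ∫|f|² dz = 1, taking the integral from 0 to ∞.
With ∫₀^∞ z^2 e^(−αz) dz = 2!/α^3, with χ = A·z·e^(−z/a_0), the integral evaluates to A²·[a_0^3/4].
Setting this equal to 1 gives A² = 1/(a_0^3/4).
With a_0 = 5.77: A² = 0.02082 and A = 0.1443.

A ≈ 0.144 Å^(-3/2)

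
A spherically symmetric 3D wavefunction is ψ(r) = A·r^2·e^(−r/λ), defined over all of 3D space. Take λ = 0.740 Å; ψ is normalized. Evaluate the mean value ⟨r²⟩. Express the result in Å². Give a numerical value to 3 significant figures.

⟨r^2⟩ ≈ 7.67 Å^2

The expectation value is the |ψ|²-weighted average of r^2: ∫ r^2|ψ|² 4πr² dr.
Since the A² factors cancel between numerator and denominator, ⟨r²⟩ = 14·λ^2.
With λ = 0.740, ⟨r^2⟩ = 7.666.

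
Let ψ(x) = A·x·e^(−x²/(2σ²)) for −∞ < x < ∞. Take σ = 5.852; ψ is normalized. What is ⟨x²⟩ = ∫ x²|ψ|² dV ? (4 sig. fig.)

⟨x^2⟩ ≈ 51.37

⟨x²⟩ = ∫ x^2 |ψ|² dx over the full domain.
The ratio of the moment integral to the normalization integral gives ⟨x²⟩ = 3·σ^2/2.
With σ = 5.852, ⟨x^2⟩ = 51.369.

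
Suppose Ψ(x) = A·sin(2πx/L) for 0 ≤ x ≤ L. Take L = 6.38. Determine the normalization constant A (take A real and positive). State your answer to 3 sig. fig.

A ≈ 0.560

We need A² ∫|f|² dx = 1, taking the integral from 0 to L.
Carrying out the integral gives A² · L/2.
Substituting L = 6.38 gives A² = 0.3135, so A = 0.5599.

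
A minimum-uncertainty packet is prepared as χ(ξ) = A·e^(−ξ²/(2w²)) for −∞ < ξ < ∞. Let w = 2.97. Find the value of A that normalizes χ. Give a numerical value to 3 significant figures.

The normalization condition is ∫|χ|² dξ = 1 from −∞ to ∞.
With χ = A·e^(−ξ²/(2w²)), the integral evaluates to A²·[√(π)·w].
Hence A² = 1/[√(π)·w].
Substituting w = 2.97 gives A² = 0.1900, so A = 0.4358.

A ≈ 0.436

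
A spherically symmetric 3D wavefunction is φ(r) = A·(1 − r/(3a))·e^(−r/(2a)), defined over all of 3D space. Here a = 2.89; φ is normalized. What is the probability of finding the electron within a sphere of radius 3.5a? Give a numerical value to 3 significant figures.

P ≈ 0.355

P = ∫ |φ|² 4πr² dr over r ≤ 3.5a.
The full normalization integral is A²·[8·π·a^3/3] = 1, fixing A².
In terms of u = r/a (A², 4π and the length scale all cancel between numerator and denominator), P = [∫_{0}^{3.5} u^2·(1 - u/3)^2·e^(-u) du] / [∫_{0}^{∞} u^2·(1 - u/3)^2·e^(-u) du].
With ∫ u^2·(1 - u/3)^2·e^(-u) du = (-u^4 + 2·u^3 - 3·u^2 - 6·u - 6)·e^(-u)/9 + C, the region integral is 2/3 - 683·e^(-7/2)/48 and the full one is 2/3.
Taking the ratio yields P = 0.3555.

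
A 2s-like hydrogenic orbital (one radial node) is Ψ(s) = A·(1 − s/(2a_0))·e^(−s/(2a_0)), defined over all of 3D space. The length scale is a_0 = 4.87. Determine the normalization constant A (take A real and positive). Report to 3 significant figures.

A ≈ 0.0186

The normalization condition is ∫|Ψ|² 4πs² ds = 1 from 0 to ∞.
In 3D with spherical symmetry the volume element is 4πs² ds.
With ∫₀^∞ s^4 e^(−αs) ds = 4!/α^5, carrying out the integral gives A² · 8·π·a_0^3.
Hence A² = 1/[8·π·a_0^3].
Plugging in a_0 = 4.87 yields A = 0.01856.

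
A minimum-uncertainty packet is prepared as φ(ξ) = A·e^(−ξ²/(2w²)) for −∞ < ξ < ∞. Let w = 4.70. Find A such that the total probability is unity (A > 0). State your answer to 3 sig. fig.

A ≈ 0.346

We need A² ∫|f|² dξ = 1, taking the integral from −∞ to ∞.
With φ = A·e^(−ξ²/(2w²)), the integral evaluates to A²·[√(π)·w].
So A² = (√(π)·w)^(−1).
Plugging in w = 4.70 yields A = 0.3465.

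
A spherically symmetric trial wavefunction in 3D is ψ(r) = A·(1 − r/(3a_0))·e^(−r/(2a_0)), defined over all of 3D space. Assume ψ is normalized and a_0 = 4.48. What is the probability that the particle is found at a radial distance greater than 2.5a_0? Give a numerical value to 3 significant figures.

P = ∫ |ψ|² 4πr² dr over r > 2.5a_0.
A² is fixed by ∫₀^∞ 4πr²|ψ|² dr = 1, i.e. A² = (8·π·a_0^3/3)^(−1).
In terms of u = r/a_0 (A², 4π and the length scale all cancel between numerator and denominator), P = [∫_{2.5}^{∞} u^2·(1 - u/3)^2·e^(-u) du] / [∫_{0}^{∞} u^2·(1 - u/3)^2·e^(-u) du].
With ∫ u^2·(1 - u/3)^2·e^(-u) du = (-u^4 + 2·u^3 - 3·u^2 - 6·u - 6)·e^(-u)/9 + C, the region integral is 761·e^(-5/2)/144 and the full one is 2/3.
Taking the ratio yields P = 0.6507.

P ≈ 0.651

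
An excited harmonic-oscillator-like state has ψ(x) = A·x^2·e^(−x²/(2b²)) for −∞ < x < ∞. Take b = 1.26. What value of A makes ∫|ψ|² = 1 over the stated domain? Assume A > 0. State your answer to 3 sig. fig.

The normalization condition is ∫|ψ|² dx = 1 from −∞ to ∞.
Carrying out the integral gives A² · 3·√(π)·b^5/4.
Substituting b = 1.26 gives A² = 0.2369, so A = 0.4867.

A ≈ 0.487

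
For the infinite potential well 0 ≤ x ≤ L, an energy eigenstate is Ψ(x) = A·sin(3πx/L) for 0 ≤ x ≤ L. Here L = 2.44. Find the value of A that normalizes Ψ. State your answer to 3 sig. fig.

Normalization requires ∫|Ψ|² dx = 1, integrated from 0 to L.
With Ψ = A·sin(3πx/L), the integral evaluates to A²·[L/2].
Setting this equal to 1 gives A² = 1/(L/2).
Substituting L = 2.44 gives A² = 0.8197, so A = 0.9054.

A ≈ 0.905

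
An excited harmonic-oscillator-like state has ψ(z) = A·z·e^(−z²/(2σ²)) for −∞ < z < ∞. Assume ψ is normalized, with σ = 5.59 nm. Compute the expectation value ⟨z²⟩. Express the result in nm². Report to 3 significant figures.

By definition ⟨z²⟩ = ∫ z^2 |ψ(z)|² dz.
With ∫_{−∞}^{∞} z^(2m) e^(−αz²) dz = (2m−1)!!·√π / (2^m α^(m+1/2)), since the A² factors cancel between numerator and denominator, ⟨z²⟩ = 3·σ^2/2.
With σ = 5.59, ⟨z^2⟩ = 46.87.

⟨z^2⟩ ≈ 46.9 nm^2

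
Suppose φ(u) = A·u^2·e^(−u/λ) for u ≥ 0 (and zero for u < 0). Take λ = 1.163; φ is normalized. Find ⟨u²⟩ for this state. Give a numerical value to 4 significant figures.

⟨u²⟩ = ∫ u^2 |φ|² du over the full domain.
Recall ∫₀^∞ u^m e^(−u/β) du = m!·β^(m+1), evaluating both integrals, ⟨u²⟩ = 15·λ^2/2.
With λ = 1.163, ⟨u^2⟩ = 10.144.

⟨u^2⟩ ≈ 10.14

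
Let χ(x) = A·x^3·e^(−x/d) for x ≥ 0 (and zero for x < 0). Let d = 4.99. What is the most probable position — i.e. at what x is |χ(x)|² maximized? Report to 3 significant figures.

Set d/dx [|χ(x)|²] = 0 and solve for x > 0.
This gives x = 3·d.
With d = 4.99, the most probable position is 14.97.

x ≈ 15.0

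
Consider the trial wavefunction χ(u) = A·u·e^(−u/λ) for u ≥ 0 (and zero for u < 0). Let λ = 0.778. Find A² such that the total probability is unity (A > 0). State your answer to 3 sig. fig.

A^2 ≈ 8.49

Normalization requires ∫|χ|² du = 1, integrated from 0 to ∞.
With ∫₀^∞ u^2 e^(−αu) du = 2!/α^3, carrying out the integral gives A² · λ^3/4.
With λ = 0.778: A² = 8.494 and A = 2.914.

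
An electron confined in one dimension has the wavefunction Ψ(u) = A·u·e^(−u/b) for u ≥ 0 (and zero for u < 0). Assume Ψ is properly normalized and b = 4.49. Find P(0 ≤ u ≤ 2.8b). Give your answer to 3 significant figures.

P ≈ 0.918

P = ∫_{0}^{2.8b} |Ψ(u)|² du.
The normalization integral ∫|Ψ|²du over the whole domain equals b^3/4·A², and A² cancels in the ratio.
Let t = u/b; then A² and the length scale cancel, so P = ∫_{0}^{2.8} t^2·e^(-2·t) dt ÷ ∫_{0}^{∞} t^2·e^(-2·t) dt.
Using ∫ t^2·e^(-2·t) dt = -(2·t^2 + 2·t + 1)·e^(-2·t)/4, the numerator is 1/4 - 557·e^(-28/5)/100 and the denominator is 1/4.
The result is P = 0.9176.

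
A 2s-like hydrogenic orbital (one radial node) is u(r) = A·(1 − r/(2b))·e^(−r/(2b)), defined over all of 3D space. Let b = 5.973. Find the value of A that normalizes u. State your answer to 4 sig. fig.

We need A² ∫|f|² 4πr² dr = 1, taking the integral from 0 to ∞.
Using ∫₀^∞ rⁿ e^(−αr) dr = n!/αⁿ⁺¹, the integral (without the A² prefactor) comes out to 8·π·b^3.
Plugging in b = 5.973 yields A = 0.013664.

A ≈ 0.01366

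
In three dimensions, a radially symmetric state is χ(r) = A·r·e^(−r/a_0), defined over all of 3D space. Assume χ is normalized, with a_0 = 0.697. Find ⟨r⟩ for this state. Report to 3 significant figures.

⟨r⟩ ≈ 1.74

By definition ⟨r⟩ = ∫ r |χ(r)|² 4πr² dr.
The ratio of the moment integral to the normalization integral gives ⟨r⟩ = 5·a_0/2.
With a_0 = 0.697, ⟨r⟩ = 1.743.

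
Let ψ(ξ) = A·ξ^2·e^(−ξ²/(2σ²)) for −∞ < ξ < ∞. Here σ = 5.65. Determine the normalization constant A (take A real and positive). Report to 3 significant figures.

Require ∫ |ψ|² dξ = 1 over the whole domain.
Using the Gaussian integral ∫_{−∞}^{∞} e^(−αξ²) dξ = √(π/α), the integral (without the A² prefactor) comes out to 3·√(π)·σ^5/4.
Setting this equal to 1 gives A² = 1/(3·√(π)·σ^5/4).
With σ = 5.65: A² = 0.0001307 and A = 0.01143.

A ≈ 0.0114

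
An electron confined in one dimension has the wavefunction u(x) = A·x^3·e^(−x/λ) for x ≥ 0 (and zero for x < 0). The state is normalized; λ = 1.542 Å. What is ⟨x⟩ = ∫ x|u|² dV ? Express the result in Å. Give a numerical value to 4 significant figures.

The expectation value is the |u|²-weighted average of x: ∫ x|u|² dx.
Using ∫₀^∞ xⁿ e^(−αx) dx = n!/αⁿ⁺¹, evaluating both integrals, ⟨x⟩ = 7·λ/2.
With λ = 1.542, ⟨x⟩ = 5.3970.

⟨x⟩ ≈ 5.397 Å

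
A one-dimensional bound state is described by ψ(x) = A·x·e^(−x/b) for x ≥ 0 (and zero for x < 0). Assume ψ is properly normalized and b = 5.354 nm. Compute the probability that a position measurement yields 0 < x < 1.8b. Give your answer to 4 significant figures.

|ψ|² is the probability density, so P = ∫_{0}^{1.8b} |ψ|² dx.
Since A² = 1/(b^3/4), this is the region integral divided by the full normalization integral.
Substituting u = x/b, A² and the length scale cancel in the ratio: P = ∫_{0}^{1.8} u^2·e^(-2·u) du / ∫_{0}^{∞} u^2·e^(-2·u) du.
With ∫ u^2·e^(-2·u) du = -(2·u^2 + 2·u + 1)·e^(-2·u)/4 + C, the region integral is 1/4 - 277·e^(-18/5)/100 and the full one is 1/4.
Taking the ratio, P = 0.69725.

P ≈ 0.6973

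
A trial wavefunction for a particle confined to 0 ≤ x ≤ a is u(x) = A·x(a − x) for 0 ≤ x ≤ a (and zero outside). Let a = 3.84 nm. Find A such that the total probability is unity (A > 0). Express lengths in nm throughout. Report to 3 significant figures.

We need A² ∫|f|² dx = 1, taking the integral from 0 to a.
Expanding the polynomial and integrating term by term, with u = A·x(a − x), the integral evaluates to A²·[a^5/30].
With a = 3.84: A² = 0.03593 and A = 0.1896.

A ≈ 0.190 nm^(-5/2)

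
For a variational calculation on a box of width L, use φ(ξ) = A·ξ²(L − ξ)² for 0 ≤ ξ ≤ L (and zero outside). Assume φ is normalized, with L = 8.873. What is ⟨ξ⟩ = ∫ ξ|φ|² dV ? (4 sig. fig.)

⟨ξ⟩ ≈ 4.437

⟨ξ⟩ = ∫ ξ |φ|² dξ over the full domain.
Expanding the polynomial and integrating term by term, since the A² factors cancel between numerator and denominator, ⟨ξ⟩ = L/2.
Putting L = 8.873 gives 4.4365.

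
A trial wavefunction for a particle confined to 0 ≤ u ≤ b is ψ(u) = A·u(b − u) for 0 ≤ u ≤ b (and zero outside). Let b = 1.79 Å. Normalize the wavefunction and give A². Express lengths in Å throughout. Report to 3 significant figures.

A^2 ≈ 1.63 Å^(-5)

Normalization requires ∫|ψ|² du = 1, integrated from 0 to b.
∫|ψ|² du = A²·(b^5/30).
Hence A² = 1/[b^5/30].
With b = 1.79: A² = 1.633 and A = 1.278.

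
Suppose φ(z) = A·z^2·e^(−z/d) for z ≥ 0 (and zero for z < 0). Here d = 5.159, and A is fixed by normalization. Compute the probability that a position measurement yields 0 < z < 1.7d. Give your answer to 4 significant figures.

The probability is P = ∫ |φ|² dz over [0, 1.7d].
The normalization integral ∫|φ|²dz over the whole domain equals 3·d^5/4·A², and A² cancels in the ratio.
Substituting u = z/d, A² and the length scale cancel in the ratio: P = ∫_{0}^{1.7} u^4·e^(-2·u) du / ∫_{0}^{∞} u^4·e^(-2·u) du.
An antiderivative of u^4·e^(-2·u) is -(u^4/2 + u^3 + 3·u^2/2 + 3·u/2 + 3/4)·e^(-2·u); evaluating from 0 to 1.7 gives ≈ 0.191864, while the full integral is 3/4.
This works out to P = 0.25582.

P ≈ 0.2558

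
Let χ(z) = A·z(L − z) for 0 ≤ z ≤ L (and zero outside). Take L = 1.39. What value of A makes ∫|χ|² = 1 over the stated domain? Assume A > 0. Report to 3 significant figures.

Require ∫ |χ|² dz = 1 over the whole domain.
Carrying out the integral gives A² · L^5/30.
So A² = (L^5/30)^(−1).
Plugging in L = 1.39 yields A = 2.404.

A ≈ 2.40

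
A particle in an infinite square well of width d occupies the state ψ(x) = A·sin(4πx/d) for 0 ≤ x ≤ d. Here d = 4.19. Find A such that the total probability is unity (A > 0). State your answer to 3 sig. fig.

A ≈ 0.691

Require ∫ |ψ|² dx = 1 over the whole domain.
∫|ψ|² dx = A²·(d/2).
Plugging in d = 4.19 yields A = 0.6909.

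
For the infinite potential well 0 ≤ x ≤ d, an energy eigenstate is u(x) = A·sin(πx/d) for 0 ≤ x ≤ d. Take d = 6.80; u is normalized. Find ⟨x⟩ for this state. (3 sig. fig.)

⟨x⟩ = ∫ x |u|² dx over the full domain.
Using sin²θ = (1 − cos 2θ)/2, evaluating both integrals, ⟨x⟩ = d/2.
Putting d = 6.80 gives 3.400.

⟨x⟩ ≈ 3.40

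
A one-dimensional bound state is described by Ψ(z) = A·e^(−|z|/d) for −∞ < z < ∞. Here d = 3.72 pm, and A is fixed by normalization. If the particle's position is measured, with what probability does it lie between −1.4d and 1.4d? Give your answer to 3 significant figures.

P = ∫_{−1.4d}^{1.4d} |Ψ(z)|² dz.
With A² fixed by ∫|Ψ|² = 1, i.e. A² = (d)^(−1), substitute and integrate.
By symmetry take twice the z ≥ 0 contribution in numerator and denominator; the 2's cancel. In terms of u = z/d (A² and the length scale cancel between numerator and denominator), P = [∫_{0}^{1.4} e^(-2·u) du] / [∫_{0}^{∞} e^(-2·u) du].
Using ∫ e^(-2·u) du = -e^(-2·u)/2, the numerator is 1/2 - e^(-14/5)/2 and the denominator is 1/2.
The result is P = 0.9392.

P ≈ 0.939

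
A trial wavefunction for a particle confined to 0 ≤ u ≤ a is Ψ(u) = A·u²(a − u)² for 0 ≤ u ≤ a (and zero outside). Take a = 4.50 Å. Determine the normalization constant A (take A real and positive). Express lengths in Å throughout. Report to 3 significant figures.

Require ∫ |Ψ|² du = 1 over the whole domain.
Expanding the polynomial and integrating term by term, ∫|Ψ|² du = A²·(a^9/630).
Plugging in a = 4.50 yields A = 0.02885.

A ≈ 0.0289 Å^(-9/2)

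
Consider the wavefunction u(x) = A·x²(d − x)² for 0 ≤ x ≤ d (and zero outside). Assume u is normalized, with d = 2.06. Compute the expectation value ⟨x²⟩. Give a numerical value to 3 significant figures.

⟨x^2⟩ ≈ 1.16

⟨x²⟩ = ∫ x^2 |u|² dx over the full domain.
Since the A² factors cancel between numerator and denominator, ⟨x²⟩ = 3·d^2/11.
Putting d = 2.06 gives 1.157.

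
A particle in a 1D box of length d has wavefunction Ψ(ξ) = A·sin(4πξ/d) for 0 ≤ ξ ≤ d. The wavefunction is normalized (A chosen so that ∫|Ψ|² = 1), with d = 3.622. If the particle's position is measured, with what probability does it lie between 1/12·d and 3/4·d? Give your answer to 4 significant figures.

P ≈ 0.7011

The probability is P = ∫ |Ψ|² dξ over [1/12·d, 3/4·d].
The normalization integral ∫|Ψ|²dξ over the whole domain equals d/2·A², and A² cancels in the ratio.
Let u = ξ/d; then A² and the length scale cancel, so P = ∫_{1/12}^{3/4} sin(4·π·u)^2 du ÷ ∫_{0}^{1} sin(4·π·u)^2 du.
An antiderivative of sin(4·π·u)^2 is u/2 - sin(4·π·u)·cos(4·π·u)/(8·π); evaluating from 1/12 to 3/4 gives √(3)/(32·π) + 1/3, while the full integral is 1/2.
Taking the ratio, P = √(3)/(16·π) + 2/3.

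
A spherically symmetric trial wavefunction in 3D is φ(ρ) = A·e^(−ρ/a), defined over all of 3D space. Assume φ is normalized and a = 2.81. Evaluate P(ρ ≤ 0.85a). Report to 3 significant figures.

P ≈ 0.243

P = ∫ |φ|² 4πρ² dρ over ρ ≤ 0.85a.
A² is fixed by ∫₀^∞ 4πρ²|φ|² dρ = 1, i.e. A² = (π·a^3)^(−1).
Let u = ρ/a; then A², 4π and the length scale all cancel, so P = ∫_{0}^{0.85} u^2·e^(-2·u) du ÷ ∫_{0}^{∞} u^2·e^(-2·u) du.
With ∫ u^2·e^(-2·u) du = -(2·u^2 + 2·u + 1)·e^(-2·u)/4 + C, the region integral is 1/4 - 829·e^(-17/10)/800 and the full one is 1/4.
The region integral divided by the full integral gives P = 0.2428.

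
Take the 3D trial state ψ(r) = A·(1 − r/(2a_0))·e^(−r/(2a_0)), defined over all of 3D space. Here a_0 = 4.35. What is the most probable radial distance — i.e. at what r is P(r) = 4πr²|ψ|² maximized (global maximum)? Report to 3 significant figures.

Set d/dr [P(r) = 4πr²|ψ|²] = 0 and solve for r > 0.
Solving yields r = a_0·(√(5) + 3).
With a_0 = 4.35, the most probable radial distance is 22.78.

r ≈ 22.8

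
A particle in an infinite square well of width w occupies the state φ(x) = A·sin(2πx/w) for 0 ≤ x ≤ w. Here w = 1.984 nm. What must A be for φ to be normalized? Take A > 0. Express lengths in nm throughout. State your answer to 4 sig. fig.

The normalization condition is ∫|φ|² dx = 1 from 0 to w.
∫|φ|² dx = A²·(w/2).
Plugging in w = 1.984 yields A = 1.0040.

A ≈ 1.004 nm^(-1/2)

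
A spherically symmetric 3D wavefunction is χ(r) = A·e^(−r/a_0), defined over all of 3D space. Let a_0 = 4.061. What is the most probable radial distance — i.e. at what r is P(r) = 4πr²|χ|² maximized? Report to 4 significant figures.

The maximum of P(r) = 4πr²|χ|² occurs where its derivative vanishes.
Solving yields r = a_0.
With a_0 = 4.061, the most probable radial distance is 4.0610.

r ≈ 4.061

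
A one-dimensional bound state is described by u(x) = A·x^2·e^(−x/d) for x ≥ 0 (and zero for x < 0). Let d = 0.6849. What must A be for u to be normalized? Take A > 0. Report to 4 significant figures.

Normalization requires ∫|u|² dx = 1, integrated from 0 to ∞.
Using ∫₀^∞ xⁿ e^(−αx) dx = n!/αⁿ⁺¹, carrying out the integral gives A² · 3·d^5/4.
Plugging in d = 0.6849 yields A = 2.9744.

A ≈ 2.974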